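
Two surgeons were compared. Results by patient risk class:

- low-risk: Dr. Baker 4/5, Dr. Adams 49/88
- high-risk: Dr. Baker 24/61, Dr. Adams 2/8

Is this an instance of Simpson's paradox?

Low-risk: Dr. Baker 4/5 = 80.0%, Dr. Adams 49/88 = 55.7% → Dr. Baker
High-risk: Dr. Baker 24/61 = 39.3%, Dr. Adams 2/8 = 25.0% → Dr. Baker
Overall: Dr. Baker 28/66 = 42.4%, Dr. Adams 51/96 = 53.1% → Dr. Adams
Dr. Baker wins each patient risk group but Dr. Adams wins overall — the comparison reverses. Dr. Baker's operations skew toward high-risk, which has a lower base rate.

Yes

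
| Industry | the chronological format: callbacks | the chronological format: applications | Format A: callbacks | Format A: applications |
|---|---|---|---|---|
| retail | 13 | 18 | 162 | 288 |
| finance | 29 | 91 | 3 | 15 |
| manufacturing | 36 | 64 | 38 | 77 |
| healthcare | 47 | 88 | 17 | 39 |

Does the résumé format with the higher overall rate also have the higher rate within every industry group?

Retail: the chronological format 13/18 = 72.2%, Format A 162/288 = 56.2% → the chronological format
Finance: the chronological format 29/91 = 31.9%, Format A 3/15 = 20.0% → the chronological format
Manufacturing: the chronological format 36/64 = 56.2%, Format A 38/77 = 49.4% → the chronological format
Healthcare: the chronological format 47/88 = 53.4%, Format A 17/39 = 43.6% → the chronological format
Overall: the chronological format 125/261 = 47.9%, Format A 220/419 = 52.5% → Format A
The chronological format wins each industry group but Format A wins overall — the comparison reverses. The chronological format's applications skew toward finance, which has a lower base rate.

No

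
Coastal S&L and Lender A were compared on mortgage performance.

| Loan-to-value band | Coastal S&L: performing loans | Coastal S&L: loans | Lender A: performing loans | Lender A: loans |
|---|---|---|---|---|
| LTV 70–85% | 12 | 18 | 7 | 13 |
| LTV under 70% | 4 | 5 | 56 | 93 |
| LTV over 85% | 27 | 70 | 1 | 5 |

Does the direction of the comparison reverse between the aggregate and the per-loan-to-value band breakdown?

Yes

LTV 70–85%: Coastal S&L 12/18 = 66.7%, Lender A 7/13 = 53.8% → Coastal S&L
LTV under 70%: Coastal S&L 4/5 = 80.0%, Lender A 56/93 = 60.2% → Coastal S&L
LTV over 85%: Coastal S&L 27/70 = 38.6%, Lender A 1/5 = 20.0% → Coastal S&L
Overall: Coastal S&L 43/93 = 46.2%, Lender A 64/111 = 57.7% → Lender A
Coastal S&L wins each loan-to-value group but Lender A wins overall — the comparison reverses. Coastal S&L's loans skew toward LTV over 85%, which has a lower base rate.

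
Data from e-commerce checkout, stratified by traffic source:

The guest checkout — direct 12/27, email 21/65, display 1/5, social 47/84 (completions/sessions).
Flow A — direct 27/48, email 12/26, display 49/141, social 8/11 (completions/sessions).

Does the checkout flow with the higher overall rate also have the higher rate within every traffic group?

Direct: the guest checkout 12/27 = 44.4%, Flow A 27/48 = 56.2% → Flow A
Email: the guest checkout 21/65 = 32.3%, Flow A 12/26 = 46.2% → Flow A
Display: the guest checkout 1/5 = 20.0%, Flow A 49/141 = 34.8% → Flow A
Social: the guest checkout 47/84 = 56.0%, Flow A 8/11 = 72.7% → Flow A
Overall: the guest checkout 81/181 = 44.8%, Flow A 96/226 = 42.5% → the guest checkout
Flow A wins each traffic group but the guest checkout wins overall — the comparison reverses. Flow A's sessions skew toward display, which has a lower base rate.

No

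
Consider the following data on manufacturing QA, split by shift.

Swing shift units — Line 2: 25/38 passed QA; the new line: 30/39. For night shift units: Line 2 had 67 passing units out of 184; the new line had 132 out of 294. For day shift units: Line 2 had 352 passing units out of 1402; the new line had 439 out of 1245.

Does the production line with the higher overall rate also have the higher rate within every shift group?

Yes

Swing shift: Line 2 25/38 = 65.8%, the new line 30/39 = 76.9% → the new line
Night shift: Line 2 67/184 = 36.4%, the new line 132/294 = 44.9% → the new line
Day shift: Line 2 352/1402 = 25.1%, the new line 439/1245 = 35.3% → the new line
Overall: Line 2 444/1624 = 27.3%, the new line 601/1578 = 38.1% → the new line
The new line wins overall and in every shift group — no reversal.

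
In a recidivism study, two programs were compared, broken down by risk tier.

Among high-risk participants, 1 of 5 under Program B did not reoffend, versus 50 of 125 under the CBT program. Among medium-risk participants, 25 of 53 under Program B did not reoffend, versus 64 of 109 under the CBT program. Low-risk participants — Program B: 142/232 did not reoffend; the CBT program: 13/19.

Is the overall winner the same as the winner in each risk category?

No

High-risk: Program B 1/5 = 20.0%, the CBT program 50/125 = 40.0% → the CBT program
Medium-risk: Program B 25/53 = 47.2%, the CBT program 64/109 = 58.7% → the CBT program
Low-risk: Program B 142/232 = 61.2%, the CBT program 13/19 = 68.4% → the CBT program
Overall: Program B 168/290 = 57.9%, the CBT program 127/253 = 50.2% → Program B
The CBT program wins each risk group but Program B wins overall — the comparison reverses. The CBT program's participants skew toward high-risk, which has a lower base rate.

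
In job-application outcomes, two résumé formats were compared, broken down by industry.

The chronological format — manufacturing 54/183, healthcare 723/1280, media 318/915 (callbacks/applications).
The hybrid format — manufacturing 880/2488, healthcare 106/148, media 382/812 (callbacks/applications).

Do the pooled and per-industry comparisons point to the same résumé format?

Manufacturing: the chronological format 54/183 = 29.5%, the hybrid format 880/2488 = 35.4% → the hybrid format
Healthcare: the chronological format 723/1280 = 56.5%, the hybrid format 106/148 = 71.6% → the hybrid format
Media: the chronological format 318/915 = 34.8%, the hybrid format 382/812 = 47.0% → the hybrid format
Overall: the chronological format 1095/2378 = 46.0%, the hybrid format 1368/3448 = 39.7% → the chronological format
The hybrid format wins each industry group but the chronological format wins overall — the comparison reverses. The hybrid format's applications skew toward manufacturing, which has a lower base rate.

No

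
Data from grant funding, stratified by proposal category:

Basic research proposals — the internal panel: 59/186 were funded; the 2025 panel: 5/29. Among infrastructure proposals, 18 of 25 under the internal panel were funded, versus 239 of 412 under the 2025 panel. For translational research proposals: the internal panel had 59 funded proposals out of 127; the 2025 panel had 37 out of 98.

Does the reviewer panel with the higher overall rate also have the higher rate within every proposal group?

Basic research: the internal panel 59/186 = 31.7%, the 2025 panel 5/29 = 17.2% → the internal panel
Infrastructure: the internal panel 18/25 = 72.0%, the 2025 panel 239/412 = 58.0% → the internal panel
Translational research: the internal panel 59/127 = 46.5%, the 2025 panel 37/98 = 37.8% → the internal panel
Overall: the internal panel 136/338 = 40.2%, the 2025 panel 281/539 = 52.1% → the 2025 panel
The internal panel wins each proposal group but the 2025 panel wins overall — the comparison reverses. The internal panel's proposals skew toward basic research, which has a lower base rate.

No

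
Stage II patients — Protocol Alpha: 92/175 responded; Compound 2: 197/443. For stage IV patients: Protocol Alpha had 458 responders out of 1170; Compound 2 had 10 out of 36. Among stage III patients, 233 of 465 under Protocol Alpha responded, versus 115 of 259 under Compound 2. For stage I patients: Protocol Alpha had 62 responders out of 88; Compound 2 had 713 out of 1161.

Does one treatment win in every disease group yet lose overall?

Stage II: Protocol Alpha 92/175 = 52.6%, Compound 2 197/443 = 44.5% → Protocol Alpha
Stage IV: Protocol Alpha 458/1170 = 39.1%, Compound 2 10/36 = 27.8% → Protocol Alpha
Stage III: Protocol Alpha 233/465 = 50.1%, Compound 2 115/259 = 44.4% → Protocol Alpha
Stage I: Protocol Alpha 62/88 = 70.5%, Compound 2 713/1161 = 61.4% → Protocol Alpha
Overall: Protocol Alpha 845/1898 = 44.5%, Compound 2 1035/1899 = 54.5% → Compound 2
Protocol Alpha wins each disease group but Compound 2 wins overall — the comparison reverses. Protocol Alpha's patients skew toward stage IV, which has a lower base rate.

Yes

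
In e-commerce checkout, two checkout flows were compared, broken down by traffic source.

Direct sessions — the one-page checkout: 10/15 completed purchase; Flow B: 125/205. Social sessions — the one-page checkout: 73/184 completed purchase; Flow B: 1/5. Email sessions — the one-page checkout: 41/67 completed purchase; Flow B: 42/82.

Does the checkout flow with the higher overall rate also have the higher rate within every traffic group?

Direct: the one-page checkout 10/15 = 66.7%, Flow B 125/205 = 61.0% → the one-page checkout
Social: the one-page checkout 73/184 = 39.7%, Flow B 1/5 = 20.0% → the one-page checkout
Email: the one-page checkout 41/67 = 61.2%, Flow B 42/82 = 51.2% → the one-page checkout
Overall: the one-page checkout 124/266 = 46.6%, Flow B 168/292 = 57.5% → Flow B
The one-page checkout wins each traffic group but Flow B wins overall — the comparison reverses. The one-page checkout's sessions skew toward social, which has a lower base rate.

No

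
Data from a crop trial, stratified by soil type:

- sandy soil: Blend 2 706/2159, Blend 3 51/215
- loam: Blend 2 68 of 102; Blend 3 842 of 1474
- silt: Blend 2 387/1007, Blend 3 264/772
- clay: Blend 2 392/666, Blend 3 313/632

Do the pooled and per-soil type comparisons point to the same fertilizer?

Sandy soil: Blend 2 706/2159 = 32.7%, Blend 3 51/215 = 23.7% → Blend 2
Loam: Blend 2 68/102 = 66.7%, Blend 3 842/1474 = 57.1% → Blend 2
Silt: Blend 2 387/1007 = 38.4%, Blend 3 264/772 = 34.2% → Blend 2
Clay: Blend 2 392/666 = 58.9%, Blend 3 313/632 = 49.5% → Blend 2
Overall: Blend 2 1553/3934 = 39.5%, Blend 3 1470/3093 = 47.5% → Blend 3
Blend 2 wins each soil group but Blend 3 wins overall — the comparison reverses. Blend 2's plots skew toward sandy soil, which has a lower base rate.

No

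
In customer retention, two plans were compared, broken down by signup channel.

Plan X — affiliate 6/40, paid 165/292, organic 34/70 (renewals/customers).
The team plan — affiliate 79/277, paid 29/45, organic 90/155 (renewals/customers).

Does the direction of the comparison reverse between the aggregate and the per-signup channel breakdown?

Yes

Affiliate: Plan X 6/40 = 15.0%, the team plan 79/277 = 28.5% → the team plan
Paid: Plan X 165/292 = 56.5%, the team plan 29/45 = 64.4% → the team plan
Organic: Plan X 34/70 = 48.6%, the team plan 90/155 = 58.1% → the team plan
Overall: Plan X 205/402 = 51.0%, the team plan 198/477 = 41.5% → Plan X
The team plan wins each signup group but Plan X wins overall — the comparison reverses. The team plan's customers skew toward affiliate, which has a lower base rate.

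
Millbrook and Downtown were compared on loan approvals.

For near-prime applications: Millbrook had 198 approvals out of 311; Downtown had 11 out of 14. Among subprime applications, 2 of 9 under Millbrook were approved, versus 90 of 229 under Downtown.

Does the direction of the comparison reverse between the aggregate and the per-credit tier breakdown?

Near-prime: Millbrook 198/311 = 63.7%, Downtown 11/14 = 78.6% → Downtown
Subprime: Millbrook 2/9 = 22.2%, Downtown 90/229 = 39.3% → Downtown
Overall: Millbrook 200/320 = 62.5%, Downtown 101/243 = 41.6% → Millbrook
Downtown wins each credit group but Millbrook wins overall — the comparison reverses. Downtown's applications skew toward subprime, which has a lower base rate.

Yes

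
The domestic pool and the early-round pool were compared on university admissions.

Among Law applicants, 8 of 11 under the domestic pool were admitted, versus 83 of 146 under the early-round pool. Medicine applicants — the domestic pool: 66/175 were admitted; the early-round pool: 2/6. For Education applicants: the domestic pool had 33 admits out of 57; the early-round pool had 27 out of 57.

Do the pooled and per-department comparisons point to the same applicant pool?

No

Law: the domestic pool 8/11 = 72.7%, the early-round pool 83/146 = 56.8% → the domestic pool
Medicine: the domestic pool 66/175 = 37.7%, the early-round pool 2/6 = 33.3% → the domestic pool
Education: the domestic pool 33/57 = 57.9%, the early-round pool 27/57 = 47.4% → the domestic pool
Overall: the domestic pool 107/243 = 44.0%, the early-round pool 112/209 = 53.6% → the early-round pool
The domestic pool wins each department group but the early-round pool wins overall — the comparison reverses. The domestic pool's applicants skew toward Medicine, which has a lower base rate.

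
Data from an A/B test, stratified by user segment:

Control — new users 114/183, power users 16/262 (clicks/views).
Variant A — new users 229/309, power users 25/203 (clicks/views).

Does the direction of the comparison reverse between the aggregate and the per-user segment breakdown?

New users: Control 114/183 = 62.3%, Variant A 229/309 = 74.1% → Variant A
Power users: Control 16/262 = 6.1%, Variant A 25/203 = 12.3% → Variant A
Overall: Control 130/445 = 29.2%, Variant A 254/512 = 49.6% → Variant A
Variant A wins overall and in every user group — no reversal.

No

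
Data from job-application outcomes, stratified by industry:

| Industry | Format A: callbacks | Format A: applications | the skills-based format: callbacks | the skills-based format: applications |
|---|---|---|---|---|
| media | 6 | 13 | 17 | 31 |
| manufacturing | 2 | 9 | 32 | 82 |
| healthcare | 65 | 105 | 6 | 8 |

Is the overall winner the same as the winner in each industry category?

Media: Format A 6/13 = 46.2%, the skills-based format 17/31 = 54.8% → the skills-based format
Manufacturing: Format A 2/9 = 22.2%, the skills-based format 32/82 = 39.0% → the skills-based format
Healthcare: Format A 65/105 = 61.9%, the skills-based format 6/8 = 75.0% → the skills-based format
Overall: Format A 73/127 = 57.5%, the skills-based format 55/121 = 45.5% → Format A
The skills-based format wins each industry group but Format A wins overall — the comparison reverses. The skills-based format's applications skew toward manufacturing, which has a lower base rate.

No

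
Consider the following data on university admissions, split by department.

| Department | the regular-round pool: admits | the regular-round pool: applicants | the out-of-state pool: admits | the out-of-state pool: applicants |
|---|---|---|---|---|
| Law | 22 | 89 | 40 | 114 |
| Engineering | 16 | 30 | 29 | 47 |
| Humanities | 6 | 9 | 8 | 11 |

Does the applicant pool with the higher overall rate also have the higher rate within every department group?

Law: the regular-round pool 22/89 = 24.7%, the out-of-state pool 40/114 = 35.1% → the out-of-state pool
Engineering: the regular-round pool 16/30 = 53.3%, the out-of-state pool 29/47 = 61.7% → the out-of-state pool
Humanities: the regular-round pool 6/9 = 66.7%, the out-of-state pool 8/11 = 72.7% → the out-of-state pool
Overall: the regular-round pool 44/128 = 34.4%, the out-of-state pool 77/172 = 44.8% → the out-of-state pool
The out-of-state pool wins overall and in every department group — no reversal.

Yes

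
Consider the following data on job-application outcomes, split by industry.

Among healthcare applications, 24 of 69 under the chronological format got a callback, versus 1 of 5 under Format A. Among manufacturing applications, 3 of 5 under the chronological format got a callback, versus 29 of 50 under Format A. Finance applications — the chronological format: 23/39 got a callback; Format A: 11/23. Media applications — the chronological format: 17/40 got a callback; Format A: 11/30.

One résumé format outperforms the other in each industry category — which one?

Healthcare: the chronological format 24/69 = 34.8%, Format A 1/5 = 20.0% → the chronological format
Manufacturing: the chronological format 3/5 = 60.0%, Format A 29/50 = 58.0% → the chronological format
Finance: the chronological format 23/39 = 59.0%, Format A 11/23 = 47.8% → the chronological format
Media: the chronological format 17/40 = 42.5%, Format A 11/30 = 36.7% → the chronological format
The chronological format has the higher rate in all 4 groups.

the chronological format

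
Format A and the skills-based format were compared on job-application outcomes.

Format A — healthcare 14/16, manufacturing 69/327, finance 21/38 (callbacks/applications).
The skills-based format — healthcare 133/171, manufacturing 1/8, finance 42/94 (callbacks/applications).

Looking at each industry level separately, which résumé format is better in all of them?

Format A

Healthcare: Format A 14/16 = 87.5%, the skills-based format 133/171 = 77.8% → Format A
Manufacturing: Format A 69/327 = 21.1%, the skills-based format 1/8 = 12.5% → Format A
Finance: Format A 21/38 = 55.3%, the skills-based format 42/94 = 44.7% → Format A
Format A has the higher rate in all 3 groups.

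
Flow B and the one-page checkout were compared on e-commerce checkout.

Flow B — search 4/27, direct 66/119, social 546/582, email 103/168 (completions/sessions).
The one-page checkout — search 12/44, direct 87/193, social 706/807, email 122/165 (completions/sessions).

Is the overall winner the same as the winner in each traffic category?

No

Search: Flow B 4/27 = 14.8%, the one-page checkout 12/44 = 27.3% → the one-page checkout
Direct: Flow B 66/119 = 55.5%, the one-page checkout 87/193 = 45.1% → Flow B
Social: Flow B 546/582 = 93.8%, the one-page checkout 706/807 = 87.5% → Flow B
Email: Flow B 103/168 = 61.3%, the one-page checkout 122/165 = 73.9% → the one-page checkout
Overall: Flow B 719/896 = 80.2%, the one-page checkout 927/1209 = 76.7% → Flow B
Neither sweeps: Flow B wins 2 of 4 groups, the one-page checkout wins 2. Flow B wins overall but not every group — no Simpson reversal.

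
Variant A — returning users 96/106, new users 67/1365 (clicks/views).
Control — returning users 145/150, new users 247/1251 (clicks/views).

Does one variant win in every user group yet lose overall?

Returning users: Variant A 96/106 = 90.6%, Control 145/150 = 96.7% → Control
New users: Variant A 67/1365 = 4.9%, Control 247/1251 = 19.7% → Control
Overall: Variant A 163/1471 = 11.1%, Control 392/1401 = 28.0% → Control
Control wins overall and in every user group — no reversal.

No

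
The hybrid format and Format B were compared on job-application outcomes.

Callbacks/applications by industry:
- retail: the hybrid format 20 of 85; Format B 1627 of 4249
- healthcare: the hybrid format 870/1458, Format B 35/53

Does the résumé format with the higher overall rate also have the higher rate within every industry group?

No

Retail: the hybrid format 20/85 = 23.5%, Format B 1627/4249 = 38.3% → Format B
Healthcare: the hybrid format 870/1458 = 59.7%, Format B 35/53 = 66.0% → Format B
Overall: the hybrid format 890/1543 = 57.7%, Format B 1662/4302 = 38.6% → the hybrid format
Format B wins each industry group but the hybrid format wins overall — the comparison reverses. Format B's applications skew toward retail, which has a lower base rate.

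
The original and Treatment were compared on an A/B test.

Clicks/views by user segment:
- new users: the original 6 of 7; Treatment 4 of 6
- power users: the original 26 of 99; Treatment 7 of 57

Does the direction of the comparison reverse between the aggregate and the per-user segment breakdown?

New users: the original 6/7 = 85.7%, Treatment 4/6 = 66.7% → the original
Power users: the original 26/99 = 26.3%, Treatment 7/57 = 12.3% → the original
Overall: the original 32/106 = 30.2%, Treatment 11/63 = 17.5% → the original
The original wins overall and in every user group — no reversal.

No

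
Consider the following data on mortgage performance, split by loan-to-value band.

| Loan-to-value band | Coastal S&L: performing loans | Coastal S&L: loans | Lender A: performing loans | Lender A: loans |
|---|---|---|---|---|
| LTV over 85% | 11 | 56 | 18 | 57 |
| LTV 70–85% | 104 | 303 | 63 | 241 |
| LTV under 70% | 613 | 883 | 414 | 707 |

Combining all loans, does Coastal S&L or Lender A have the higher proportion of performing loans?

Coastal S&L

LTV over 85%: Coastal S&L 11/56 = 19.6%, Lender A 18/57 = 31.6% → Lender A
LTV 70–85%: Coastal S&L 104/303 = 34.3%, Lender A 63/241 = 26.1% → Coastal S&L
LTV under 70%: Coastal S&L 613/883 = 69.4%, Lender A 414/707 = 58.6% → Coastal S&L
Overall: Coastal S&L 728/1242 = 58.6%, Lender A 495/1005 = 49.3% → Coastal S&L
(Neither sweeps every loan-to-value group, but Coastal S&L has the higher pooled rate.)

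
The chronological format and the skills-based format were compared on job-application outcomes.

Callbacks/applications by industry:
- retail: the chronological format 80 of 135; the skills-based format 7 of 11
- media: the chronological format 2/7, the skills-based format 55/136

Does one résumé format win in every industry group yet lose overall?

Retail: the chronological format 80/135 = 59.3%, the skills-based format 7/11 = 63.6% → the skills-based format
Media: the chronological format 2/7 = 28.6%, the skills-based format 55/136 = 40.4% → the skills-based format
Overall: the chronological format 82/142 = 57.7%, the skills-based format 62/147 = 42.2% → the chronological format
The skills-based format wins each industry group but the chronological format wins overall — the comparison reverses. The skills-based format's applications skew toward media, which has a lower base rate.

Yes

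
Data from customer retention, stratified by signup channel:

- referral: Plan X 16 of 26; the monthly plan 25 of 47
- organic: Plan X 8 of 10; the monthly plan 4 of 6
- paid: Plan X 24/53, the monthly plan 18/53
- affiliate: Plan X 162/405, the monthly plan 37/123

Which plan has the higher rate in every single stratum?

Referral: Plan X 16/26 = 61.5%, the monthly plan 25/47 = 53.2% → Plan X
Organic: Plan X 8/10 = 80.0%, the monthly plan 4/6 = 66.7% → Plan X
Paid: Plan X 24/53 = 45.3%, the monthly plan 18/53 = 34.0% → Plan X
Affiliate: Plan X 162/405 = 40.0%, the monthly plan 37/123 = 30.1% → Plan X
Plan X has the higher rate in all 4 groups.

Plan X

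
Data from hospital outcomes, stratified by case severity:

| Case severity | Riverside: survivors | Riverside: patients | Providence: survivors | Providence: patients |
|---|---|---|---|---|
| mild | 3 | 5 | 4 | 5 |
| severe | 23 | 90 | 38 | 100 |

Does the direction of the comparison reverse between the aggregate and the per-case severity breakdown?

Mild: Riverside 3/5 = 60.0%, Providence 4/5 = 80.0% → Providence
Severe: Riverside 23/90 = 25.6%, Providence 38/100 = 38.0% → Providence
Overall: Riverside 26/95 = 27.4%, Providence 42/105 = 40.0% → Providence
Providence wins overall and in every case group — no reversal.

No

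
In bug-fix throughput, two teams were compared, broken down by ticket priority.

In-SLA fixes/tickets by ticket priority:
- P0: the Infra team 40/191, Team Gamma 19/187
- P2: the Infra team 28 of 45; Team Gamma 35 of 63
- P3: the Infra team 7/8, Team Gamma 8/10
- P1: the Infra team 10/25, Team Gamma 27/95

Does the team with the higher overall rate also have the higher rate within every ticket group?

P0: the Infra team 40/191 = 20.9%, Team Gamma 19/187 = 10.2% → the Infra team
P2: the Infra team 28/45 = 62.2%, Team Gamma 35/63 = 55.6% → the Infra team
P3: the Infra team 7/8 = 87.5%, Team Gamma 8/10 = 80.0% → the Infra team
P1: the Infra team 10/25 = 40.0%, Team Gamma 27/95 = 28.4% → the Infra team
Overall: the Infra team 85/269 = 31.6%, Team Gamma 89/355 = 25.1% → the Infra team
The Infra team wins overall and in every ticket group — no reversal.

Yes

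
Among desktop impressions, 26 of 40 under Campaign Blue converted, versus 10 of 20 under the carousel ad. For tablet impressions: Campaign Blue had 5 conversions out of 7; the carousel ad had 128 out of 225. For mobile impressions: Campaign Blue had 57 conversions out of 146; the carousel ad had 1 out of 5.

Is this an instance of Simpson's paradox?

Desktop: Campaign Blue 26/40 = 65.0%, the carousel ad 10/20 = 50.0% → Campaign Blue
Tablet: Campaign Blue 5/7 = 71.4%, the carousel ad 128/225 = 56.9% → Campaign Blue
Mobile: Campaign Blue 57/146 = 39.0%, the carousel ad 1/5 = 20.0% → Campaign Blue
Overall: Campaign Blue 88/193 = 45.6%, the carousel ad 139/250 = 55.6% → the carousel ad
Campaign Blue wins each device group but the carousel ad wins overall — the comparison reverses. Campaign Blue's impressions skew toward mobile, which has a lower base rate.

Yes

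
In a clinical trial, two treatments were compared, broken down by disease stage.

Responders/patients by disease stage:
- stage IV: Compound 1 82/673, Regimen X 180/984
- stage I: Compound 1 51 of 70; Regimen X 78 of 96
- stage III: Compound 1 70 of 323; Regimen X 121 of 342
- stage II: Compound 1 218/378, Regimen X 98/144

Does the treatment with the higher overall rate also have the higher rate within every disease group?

Stage IV: Compound 1 82/673 = 12.2%, Regimen X 180/984 = 18.3% → Regimen X
Stage I: Compound 1 51/70 = 72.9%, Regimen X 78/96 = 81.2% → Regimen X
Stage III: Compound 1 70/323 = 21.7%, Regimen X 121/342 = 35.4% → Regimen X
Stage II: Compound 1 218/378 = 57.7%, Regimen X 98/144 = 68.1% → Regimen X
Overall: Compound 1 421/1444 = 29.2%, Regimen X 477/1566 = 30.5% → Regimen X
Regimen X wins overall and in every disease group — no reversal.

Yes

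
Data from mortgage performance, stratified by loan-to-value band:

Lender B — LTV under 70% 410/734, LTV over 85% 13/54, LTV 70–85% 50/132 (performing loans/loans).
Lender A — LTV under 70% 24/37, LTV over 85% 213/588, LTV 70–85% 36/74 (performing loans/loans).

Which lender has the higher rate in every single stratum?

Lender A

LTV under 70%: Lender B 410/734 = 55.9%, Lender A 24/37 = 64.9% → Lender A
LTV over 85%: Lender B 13/54 = 24.1%, Lender A 213/588 = 36.2% → Lender A
LTV 70–85%: Lender B 50/132 = 37.9%, Lender A 36/74 = 48.6% → Lender A
Lender A has the higher rate in all 3 groups.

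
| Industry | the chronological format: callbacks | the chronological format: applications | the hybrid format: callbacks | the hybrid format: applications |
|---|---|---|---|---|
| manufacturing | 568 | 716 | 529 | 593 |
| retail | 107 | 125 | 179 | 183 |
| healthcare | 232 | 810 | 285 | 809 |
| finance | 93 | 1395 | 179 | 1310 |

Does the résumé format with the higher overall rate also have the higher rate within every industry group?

Yes

Manufacturing: the chronological format 568/716 = 79.3%, the hybrid format 529/593 = 89.2% → the hybrid format
Retail: the chronological format 107/125 = 85.6%, the hybrid format 179/183 = 97.8% → the hybrid format
Healthcare: the chronological format 232/810 = 28.6%, the hybrid format 285/809 = 35.2% → the hybrid format
Finance: the chronological format 93/1395 = 6.7%, the hybrid format 179/1310 = 13.7% → the hybrid format
Overall: the chronological format 1000/3046 = 32.8%, the hybrid format 1172/2895 = 40.5% → the hybrid format
The hybrid format wins overall and in every industry group — no reversal.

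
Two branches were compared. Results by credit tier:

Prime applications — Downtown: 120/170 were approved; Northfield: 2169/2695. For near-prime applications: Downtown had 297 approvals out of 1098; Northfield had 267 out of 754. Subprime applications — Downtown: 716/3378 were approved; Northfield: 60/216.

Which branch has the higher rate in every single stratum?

Northfield

Prime: Downtown 120/170 = 70.6%, Northfield 2169/2695 = 80.5% → Northfield
Near-prime: Downtown 297/1098 = 27.0%, Northfield 267/754 = 35.4% → Northfield
Subprime: Downtown 716/3378 = 21.2%, Northfield 60/216 = 27.8% → Northfield
Northfield has the higher rate in all 3 groups.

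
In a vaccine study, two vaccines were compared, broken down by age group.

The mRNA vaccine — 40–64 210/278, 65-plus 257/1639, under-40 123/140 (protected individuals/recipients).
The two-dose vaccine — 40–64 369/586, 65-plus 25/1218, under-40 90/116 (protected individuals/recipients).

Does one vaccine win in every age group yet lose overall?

No

40–64: the mRNA vaccine 210/278 = 75.5%, the two-dose vaccine 369/586 = 63.0% → the mRNA vaccine
65-plus: the mRNA vaccine 257/1639 = 15.7%, the two-dose vaccine 25/1218 = 2.1% → the mRNA vaccine
Under-40: the mRNA vaccine 123/140 = 87.9%, the two-dose vaccine 90/116 = 77.6% → the mRNA vaccine
Overall: the mRNA vaccine 590/2057 = 28.7%, the two-dose vaccine 484/1920 = 25.2% → the mRNA vaccine
The mRNA vaccine wins overall and in every age group — no reversal.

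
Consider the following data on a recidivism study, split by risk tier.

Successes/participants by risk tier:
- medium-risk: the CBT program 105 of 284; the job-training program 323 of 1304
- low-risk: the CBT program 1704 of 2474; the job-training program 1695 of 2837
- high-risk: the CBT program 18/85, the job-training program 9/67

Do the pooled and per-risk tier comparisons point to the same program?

Medium-risk: the CBT program 105/284 = 37.0%, the job-training program 323/1304 = 24.8% → the CBT program
Low-risk: the CBT program 1704/2474 = 68.9%, the job-training program 1695/2837 = 59.7% → the CBT program
High-risk: the CBT program 18/85 = 21.2%, the job-training program 9/67 = 13.4% → the CBT program
Overall: the CBT program 1827/2843 = 64.3%, the job-training program 2027/4208 = 48.2% → the CBT program
The CBT program wins overall and in every risk group — no reversal.

Yes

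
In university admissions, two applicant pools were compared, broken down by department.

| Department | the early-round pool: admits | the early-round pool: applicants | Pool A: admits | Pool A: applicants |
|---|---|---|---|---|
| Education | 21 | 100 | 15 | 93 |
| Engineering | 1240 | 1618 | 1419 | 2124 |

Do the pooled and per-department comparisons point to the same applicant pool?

Yes

Education: the early-round pool 21/100 = 21.0%, Pool A 15/93 = 16.1% → the early-round pool
Engineering: the early-round pool 1240/1618 = 76.6%, Pool A 1419/2124 = 66.8% → the early-round pool
Overall: the early-round pool 1261/1718 = 73.4%, Pool A 1434/2217 = 64.7% → the early-round pool
The early-round pool wins overall and in every department group — no reversal.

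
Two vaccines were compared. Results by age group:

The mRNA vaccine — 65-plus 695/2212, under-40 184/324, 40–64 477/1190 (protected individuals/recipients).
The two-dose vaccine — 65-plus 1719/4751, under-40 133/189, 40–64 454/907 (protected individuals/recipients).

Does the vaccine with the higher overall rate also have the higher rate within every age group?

Yes

65-plus: the mRNA vaccine 695/2212 = 31.4%, the two-dose vaccine 1719/4751 = 36.2% → the two-dose vaccine
Under-40: the mRNA vaccine 184/324 = 56.8%, the two-dose vaccine 133/189 = 70.4% → the two-dose vaccine
40–64: the mRNA vaccine 477/1190 = 40.1%, the two-dose vaccine 454/907 = 50.1% → the two-dose vaccine
Overall: the mRNA vaccine 1356/3726 = 36.4%, the two-dose vaccine 2306/5847 = 39.4% → the two-dose vaccine
The two-dose vaccine wins overall and in every age group — no reversal.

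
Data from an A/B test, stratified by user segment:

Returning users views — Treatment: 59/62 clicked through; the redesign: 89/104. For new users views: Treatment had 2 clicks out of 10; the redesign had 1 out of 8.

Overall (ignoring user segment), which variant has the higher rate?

Returning users: Treatment 59/62 = 95.2%, the redesign 89/104 = 85.6% → Treatment
New users: Treatment 2/10 = 20.0%, the redesign 1/8 = 12.5% → Treatment
Overall: Treatment 61/72 = 84.7%, the redesign 90/112 = 80.4% → Treatment

Treatment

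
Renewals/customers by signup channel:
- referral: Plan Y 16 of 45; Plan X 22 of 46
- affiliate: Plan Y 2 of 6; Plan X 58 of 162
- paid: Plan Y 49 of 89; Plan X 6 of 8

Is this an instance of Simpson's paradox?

Referral: Plan Y 16/45 = 35.6%, Plan X 22/46 = 47.8% → Plan X
Affiliate: Plan Y 2/6 = 33.3%, Plan X 58/162 = 35.8% → Plan X
Paid: Plan Y 49/89 = 55.1%, Plan X 6/8 = 75.0% → Plan X
Overall: Plan Y 67/140 = 47.9%, Plan X 86/216 = 39.8% → Plan Y
Plan X wins each signup group but Plan Y wins overall — the comparison reverses. Plan X's customers skew toward affiliate, which has a lower base rate.

Yes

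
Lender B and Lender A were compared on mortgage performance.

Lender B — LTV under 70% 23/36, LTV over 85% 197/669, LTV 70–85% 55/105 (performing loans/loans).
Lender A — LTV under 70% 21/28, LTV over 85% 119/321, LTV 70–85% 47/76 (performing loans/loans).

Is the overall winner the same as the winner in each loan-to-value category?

Yes

LTV under 70%: Lender B 23/36 = 63.9%, Lender A 21/28 = 75.0% → Lender A
LTV over 85%: Lender B 197/669 = 29.4%, Lender A 119/321 = 37.1% → Lender A
LTV 70–85%: Lender B 55/105 = 52.4%, Lender A 47/76 = 61.8% → Lender A
Overall: Lender B 275/810 = 34.0%, Lender A 187/425 = 44.0% → Lender A
Lender A wins overall and in every loan-to-value group — no reversal.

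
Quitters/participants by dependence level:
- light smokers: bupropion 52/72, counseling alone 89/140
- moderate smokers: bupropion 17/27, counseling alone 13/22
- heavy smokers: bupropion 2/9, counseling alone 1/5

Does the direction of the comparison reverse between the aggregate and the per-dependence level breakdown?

No

Light smokers: bupropion 52/72 = 72.2%, counseling alone 89/140 = 63.6% → bupropion
Moderate smokers: bupropion 17/27 = 63.0%, counseling alone 13/22 = 59.1% → bupropion
Heavy smokers: bupropion 2/9 = 22.2%, counseling alone 1/5 = 20.0% → bupropion
Overall: bupropion 71/108 = 65.7%, counseling alone 103/167 = 61.7% → bupropion
Bupropion wins overall and in every dependence group — no reversal.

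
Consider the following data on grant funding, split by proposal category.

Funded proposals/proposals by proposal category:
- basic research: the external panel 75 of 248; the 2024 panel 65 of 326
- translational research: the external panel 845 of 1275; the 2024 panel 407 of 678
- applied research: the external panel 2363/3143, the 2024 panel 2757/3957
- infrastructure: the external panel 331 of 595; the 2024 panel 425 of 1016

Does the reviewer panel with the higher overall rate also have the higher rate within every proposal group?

Basic research: the external panel 75/248 = 30.2%, the 2024 panel 65/326 = 19.9% → the external panel
Translational research: the external panel 845/1275 = 66.3%, the 2024 panel 407/678 = 60.0% → the external panel
Applied research: the external panel 2363/3143 = 75.2%, the 2024 panel 2757/3957 = 69.7% → the external panel
Infrastructure: the external panel 331/595 = 55.6%, the 2024 panel 425/1016 = 41.8% → the external panel
Overall: the external panel 3614/5261 = 68.7%, the 2024 panel 3654/5977 = 61.1% → the external panel
The external panel wins overall and in every proposal group — no reversal.

Yes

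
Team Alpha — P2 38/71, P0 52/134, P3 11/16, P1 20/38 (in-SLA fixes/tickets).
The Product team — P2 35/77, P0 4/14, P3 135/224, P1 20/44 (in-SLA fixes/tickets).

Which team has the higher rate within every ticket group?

P2: Team Alpha 38/71 = 53.5%, the Product team 35/77 = 45.5% → Team Alpha
P0: Team Alpha 52/134 = 38.8%, the Product team 4/14 = 28.6% → Team Alpha
P3: Team Alpha 11/16 = 68.8%, the Product team 135/224 = 60.3% → Team Alpha
P1: Team Alpha 20/38 = 52.6%, the Product team 20/44 = 45.5% → Team Alpha
Team Alpha has the higher rate in all 4 groups.

Team Alpha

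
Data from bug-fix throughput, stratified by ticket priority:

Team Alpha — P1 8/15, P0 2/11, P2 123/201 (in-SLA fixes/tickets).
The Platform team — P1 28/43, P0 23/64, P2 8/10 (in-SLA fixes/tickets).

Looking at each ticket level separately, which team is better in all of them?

the Platform team

P1: Team Alpha 8/15 = 53.3%, the Platform team 28/43 = 65.1% → the Platform team
P0: Team Alpha 2/11 = 18.2%, the Platform team 23/64 = 35.9% → the Platform team
P2: Team Alpha 123/201 = 61.2%, the Platform team 8/10 = 80.0% → the Platform team
The Platform team has the higher rate in all 3 groups.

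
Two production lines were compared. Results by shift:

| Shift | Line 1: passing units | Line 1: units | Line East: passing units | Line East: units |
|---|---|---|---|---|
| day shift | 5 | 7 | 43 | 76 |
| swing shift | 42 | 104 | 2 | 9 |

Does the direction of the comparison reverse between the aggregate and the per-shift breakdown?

Yes

Day shift: Line 1 5/7 = 71.4%, Line East 43/76 = 56.6% → Line 1
Swing shift: Line 1 42/104 = 40.4%, Line East 2/9 = 22.2% → Line 1
Overall: Line 1 47/111 = 42.3%, Line East 45/85 = 52.9% → Line East
Line 1 wins each shift group but Line East wins overall — the comparison reverses. Line 1's units skew toward swing shift, which has a lower base rate.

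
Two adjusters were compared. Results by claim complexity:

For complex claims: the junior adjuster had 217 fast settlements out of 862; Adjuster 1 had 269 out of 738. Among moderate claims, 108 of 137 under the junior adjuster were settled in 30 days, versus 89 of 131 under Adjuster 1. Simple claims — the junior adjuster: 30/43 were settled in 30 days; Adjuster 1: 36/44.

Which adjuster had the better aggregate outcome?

Complex: the junior adjuster 217/862 = 25.2%, Adjuster 1 269/738 = 36.4% → Adjuster 1
Moderate: the junior adjuster 108/137 = 78.8%, Adjuster 1 89/131 = 67.9% → the junior adjuster
Simple: the junior adjuster 30/43 = 69.8%, Adjuster 1 36/44 = 81.8% → Adjuster 1
Overall: the junior adjuster 355/1042 = 34.1%, Adjuster 1 394/913 = 43.2% → Adjuster 1
(Neither sweeps every claim group, but Adjuster 1 has the higher pooled rate.)

Adjuster 1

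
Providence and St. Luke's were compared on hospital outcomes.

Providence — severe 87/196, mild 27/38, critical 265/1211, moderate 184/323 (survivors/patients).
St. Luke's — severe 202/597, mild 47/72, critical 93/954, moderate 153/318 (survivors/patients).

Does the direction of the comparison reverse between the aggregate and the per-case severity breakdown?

No

Severe: Providence 87/196 = 44.4%, St. Luke's 202/597 = 33.8% → Providence
Mild: Providence 27/38 = 71.1%, St. Luke's 47/72 = 65.3% → Providence
Critical: Providence 265/1211 = 21.9%, St. Luke's 93/954 = 9.7% → Providence
Moderate: Providence 184/323 = 57.0%, St. Luke's 153/318 = 48.1% → Providence
Overall: Providence 563/1768 = 31.8%, St. Luke's 495/1941 = 25.5% → Providence
Providence wins overall and in every case group — no reversal.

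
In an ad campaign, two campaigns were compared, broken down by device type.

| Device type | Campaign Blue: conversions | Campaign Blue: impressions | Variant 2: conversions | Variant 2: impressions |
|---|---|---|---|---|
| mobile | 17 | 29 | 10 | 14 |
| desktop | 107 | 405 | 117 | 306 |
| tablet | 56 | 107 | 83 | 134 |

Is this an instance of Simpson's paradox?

Mobile: Campaign Blue 17/29 = 58.6%, Variant 2 10/14 = 71.4% → Variant 2
Desktop: Campaign Blue 107/405 = 26.4%, Variant 2 117/306 = 38.2% → Variant 2
Tablet: Campaign Blue 56/107 = 52.3%, Variant 2 83/134 = 61.9% → Variant 2
Overall: Campaign Blue 180/541 = 33.3%, Variant 2 210/454 = 46.3% → Variant 2
Variant 2 wins overall and in every device group — no reversal.

No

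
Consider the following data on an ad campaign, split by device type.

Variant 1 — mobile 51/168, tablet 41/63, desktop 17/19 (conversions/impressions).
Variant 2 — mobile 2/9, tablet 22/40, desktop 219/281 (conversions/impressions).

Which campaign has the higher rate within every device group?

Mobile: Variant 1 51/168 = 30.4%, Variant 2 2/9 = 22.2% → Variant 1
Tablet: Variant 1 41/63 = 65.1%, Variant 2 22/40 = 55.0% → Variant 1
Desktop: Variant 1 17/19 = 89.5%, Variant 2 219/281 = 77.9% → Variant 1
Variant 1 has the higher rate in all 3 groups.

Variant 1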